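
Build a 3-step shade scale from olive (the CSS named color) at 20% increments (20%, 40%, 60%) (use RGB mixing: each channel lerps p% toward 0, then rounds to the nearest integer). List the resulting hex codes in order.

#666600, #4D4D00, #333300

CSS olive is rgb(128, 128, 0).
20%: (128 − 25.6 = 102.4→102, 128 − 25.6 = 102.4→102, 0→0) → #666600
40%: (128 − 51.2 = 76.8→77, 128 − 51.2 = 76.8→77, 0→0) → #4D4D00
60%: (128 − 76.8 = 51.2→51, 128 − 76.8 = 51.2→51, 0→0) → #333300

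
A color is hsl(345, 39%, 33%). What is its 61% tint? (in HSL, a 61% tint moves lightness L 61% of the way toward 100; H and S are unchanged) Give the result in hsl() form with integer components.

hsl(345, 39%, 74%)

L moves 61% from 33 toward 100: 33 + 40.87 = 73.87 → 74.
H and S are unchanged.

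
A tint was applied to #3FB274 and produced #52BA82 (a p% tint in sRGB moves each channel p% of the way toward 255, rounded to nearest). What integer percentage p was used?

10%

#3FB274 is rgb(63, 178, 116); #52BA82 is rgb(82, 186, 130).
On the R channel (widest range): 82 ≈ 63 + (p/100)(255 − 63), so p ≈ 100×(82 − 63)/(255 − 63) = 1900/192 = 9.90.
p = 10 reproduces all three channels after rounding.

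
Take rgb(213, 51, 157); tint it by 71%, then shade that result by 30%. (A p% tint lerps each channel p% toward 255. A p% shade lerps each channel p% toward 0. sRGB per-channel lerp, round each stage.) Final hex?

Per channel, c → c + 0.71(255 − c):
  R: 213 + 29.82 = 242.82 → 243
  G: 51 + 0.71×(255−51) = 51 + 144.84 = 195.84 → 196
  B: 157 + 69.58 = 226.58 → 227
After the tint: rgb(243, 196, 227) = #F3C4E3.
Per channel, c → c + 0.3(0 − c):
  R: 243 − 72.9 = 170.1 → 170
  G: 196 − 58.8 = 137.2 → 137
  B: 227 + 0.3×(0−227) = 227 − 68.1 = 158.9 → 159
rgb(170, 137, 159) = #AA899F.

#AA899F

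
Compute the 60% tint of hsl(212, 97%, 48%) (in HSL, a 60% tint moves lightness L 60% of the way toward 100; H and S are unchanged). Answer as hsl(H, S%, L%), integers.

L moves 60% from 48 toward 100: 48 + 31.2 = 79.2 → 79.
H and S are unchanged.

hsl(212, 97%, 79%)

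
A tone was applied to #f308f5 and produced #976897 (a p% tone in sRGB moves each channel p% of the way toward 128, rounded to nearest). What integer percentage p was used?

#f308f5 is rgb(243, 8, 245); #976897 is rgb(151, 104, 151).
On the G channel (widest range): 104 ≈ 8 + (p/100)(128 − 8), so p ≈ 100×(104 − 8)/(128 − 8) = 9600/120 = 80.00.
p = 80 reproduces all three channels after rounding.

80%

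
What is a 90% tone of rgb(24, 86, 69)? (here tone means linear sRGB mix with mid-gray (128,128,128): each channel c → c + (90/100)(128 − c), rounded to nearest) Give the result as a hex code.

Lerp each channel 90% toward 128:
  R: 24 + 0.9×(128−24) = 24 + 93.6 = 117.6 → 118
  G: 86 + 37.8 = 123.8 → 124
  B: 69 + 53.1 = 122.1 → 122
rgb(118, 124, 122) = #767C7A.

#767C7A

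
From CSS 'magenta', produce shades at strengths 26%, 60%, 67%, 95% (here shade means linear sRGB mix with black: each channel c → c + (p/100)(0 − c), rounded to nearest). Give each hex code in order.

#bd00bd, #660066, #540054, #0d000d

CSS magenta is rgb(255, 0, 255).
26%: (255 − 66.3 = 188.7→189, 0→0, 255 − 66.3 = 188.7→189) → #bd00bd
60%: (255 − 153 = 102→102, 0→0, 255 − 153 = 102→102) → #660066
67%: (255 − 170.85 = 84.15→84, 0→0, 255 − 170.85 = 84.15→84) → #540054
95%: (255 − 242.25 = 12.75→13, 0→0, 255 − 242.25 = 12.75→13) → #0d000d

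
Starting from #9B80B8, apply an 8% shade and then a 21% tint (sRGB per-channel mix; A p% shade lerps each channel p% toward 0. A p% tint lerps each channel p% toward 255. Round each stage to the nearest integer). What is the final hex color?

#9B80B8 is rgb(155, 128, 184).
Per channel, c → c + 0.08(0 − c):
  R: 155 + 0.08×(0−155) = 155 − 12.4 = 142.6 → 143
  G: 128 − 10.24 = 117.76 → 118
  B: 184 + 0.08×(0−184) = 184 − 14.72 = 169.28 → 169
After the shade: rgb(143, 118, 169) = #8F76A9.
Lerp each channel 21% toward 255:
  R: 143 + 23.52 = 166.52 → 167
  G: 118 + 0.21×(255−118) = 118 + 28.77 = 146.77 → 147
  B: 169 + 0.21×(255−169) = 169 + 18.06 = 187.06 → 187
rgb(167, 147, 187) = #A793BB.

#A793BB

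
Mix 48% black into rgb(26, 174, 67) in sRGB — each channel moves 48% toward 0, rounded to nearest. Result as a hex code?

Lerp each channel 48% toward 0:
  R: 26 − 12.48 = 13.52 → 14
  G: 174 + 0.48×(0−174) = 174 − 83.52 = 90.48 → 90
  B: 67 − 32.16 = 34.84 → 35
rgb(14, 90, 35) = #0E5A23.

#0E5A23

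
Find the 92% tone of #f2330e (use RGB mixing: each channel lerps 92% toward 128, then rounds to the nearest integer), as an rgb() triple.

rgb(137, 122, 119)

#f2330e is rgb(242, 51, 14).
A 92% tone moves each channel 92% toward 128:
  R: 242 + 0.92×(128−242) = 242 − 104.88 = 137.12 → 137
  G: 51 + 0.92×(128−51) = 51 + 70.84 = 121.84 → 122
  B: 14 + 0.92×(128−14) = 14 + 104.88 = 118.88 → 119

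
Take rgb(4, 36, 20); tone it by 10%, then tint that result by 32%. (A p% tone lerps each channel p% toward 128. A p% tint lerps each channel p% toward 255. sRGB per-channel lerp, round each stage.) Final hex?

#5c7067

Lerp each channel 10% toward 128:
  R: 4 + 0.1×(128−4) = 4 + 12.4 = 16.4 → 16
  G: 36 + 0.1×(128−36) = 36 + 9.2 = 45.2 → 45
  B: 20 + 10.8 = 30.8 → 31
After the tone: rgb(16, 45, 31) = #102d1f.
A 32% tint moves each channel 32% toward 255:
  R: 16 + 0.32×(255−16) = 16 + 76.48 = 92.48 → 92
  G: 45 + 0.32×(255−45) = 45 + 67.2 = 112.2 → 112
  B: 31 + 0.32×(255−31) = 31 + 71.68 = 102.68 → 103
rgb(92, 112, 103) = #5c7067.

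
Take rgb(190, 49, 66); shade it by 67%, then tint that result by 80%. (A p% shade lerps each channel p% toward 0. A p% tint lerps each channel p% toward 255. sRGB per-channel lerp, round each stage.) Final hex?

#D9CFD0

Per channel, c → c + 0.67(0 − c):
  R: 190 − 127.3 = 62.7 → 63
  G: 49 + 0.67×(0−49) = 49 − 32.83 = 16.17 → 16
  B: 66 + 0.67×(0−66) = 66 − 44.22 = 21.78 → 22
After the shade: rgb(63, 16, 22) = #3F1016.
Per channel, c → c + 0.8(255 − c):
  R: 63 + 153.6 = 216.6 → 217
  G: 16 + 191.2 = 207.2 → 207
  B: 22 + 186.4 = 208.4 → 208
rgb(217, 207, 208) = #D9CFD0.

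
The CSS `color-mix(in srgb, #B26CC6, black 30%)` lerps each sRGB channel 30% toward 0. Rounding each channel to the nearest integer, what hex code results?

#7D4C8B

#B26CC6 is rgb(178, 108, 198).
Lerp each channel 30% toward 0:
  R: 178 + 0.3×(0−178) = 178 − 53.4 = 124.6 → 125
  G: 108 + 0.3×(0−108) = 108 − 32.4 = 75.6 → 76
  B: 198 − 59.4 = 138.6 → 139
rgb(125, 76, 139) = #7D4C8B.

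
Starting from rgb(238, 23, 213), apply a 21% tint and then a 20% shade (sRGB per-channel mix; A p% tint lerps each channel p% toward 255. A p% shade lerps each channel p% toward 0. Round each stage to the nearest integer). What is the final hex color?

#C23AB2

Per channel, c → c + 0.21(255 − c):
  R: 238 + 3.57 = 241.57 → 242
  G: 23 + 0.21×(255−23) = 23 + 48.72 = 71.72 → 72
  B: 213 + 0.21×(255−213) = 213 + 8.82 = 221.82 → 222
After the tint: rgb(242, 72, 222) = #F248DE.
Lerp each channel 20% toward 0:
  R: 242 + 0.2×(0−242) = 242 − 48.4 = 193.6 → 194
  G: 72 + 0.2×(0−72) = 72 − 14.4 = 57.6 → 58
  B: 222 + 0.2×(0−222) = 222 − 44.4 = 177.6 → 178
rgb(194, 58, 178) = #C23AB2.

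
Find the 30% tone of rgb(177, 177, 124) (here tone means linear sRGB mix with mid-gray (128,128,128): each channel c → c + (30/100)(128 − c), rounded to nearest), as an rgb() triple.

rgb(162, 162, 125)

Lerp each channel 30% toward 128:
  R: 177 + 0.3×(128−177) = 177 − 14.7 = 162.3 → 162
  G: 177 + 0.3×(128−177) = 177 − 14.7 = 162.3 → 162
  B: 124 + 0.3×(128−124) = 124 + 1.2 = 125.2 → 125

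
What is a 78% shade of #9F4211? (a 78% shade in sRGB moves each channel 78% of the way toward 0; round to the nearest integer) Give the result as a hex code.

#230F04

#9F4211 is rgb(159, 66, 17).
Per channel, c → c + 0.78(0 − c):
  R: 159 + 0.78×(0−159) = 159 − 124.02 = 34.98 → 35
  G: 66 − 51.48 = 14.52 → 15
  B: 17 + 0.78×(0−17) = 17 − 13.26 = 3.74 → 4
rgb(35, 15, 4) = #230F04.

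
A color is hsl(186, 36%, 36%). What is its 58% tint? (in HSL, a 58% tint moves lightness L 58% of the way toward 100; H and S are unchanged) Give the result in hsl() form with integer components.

hsl(186, 36%, 73%)

L moves 58% from 36 toward 100: 36 + 37.12 = 73.12 → 73.
H and S are unchanged.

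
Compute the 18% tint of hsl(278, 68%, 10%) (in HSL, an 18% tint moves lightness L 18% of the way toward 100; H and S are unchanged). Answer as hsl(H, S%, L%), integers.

L moves 18% from 10 toward 100: 10 + 16.2 = 26.2 → 26.
H and S are unchanged.

hsl(278, 68%, 26%)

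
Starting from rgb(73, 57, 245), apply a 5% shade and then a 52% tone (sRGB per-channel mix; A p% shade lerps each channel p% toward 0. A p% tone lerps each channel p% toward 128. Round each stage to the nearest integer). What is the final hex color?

#645CB2

A 5% shade moves each channel 5% toward 0:
  R: 73 + 0.05×(0−73) = 73 − 3.65 = 69.35 → 69
  G: 57 + 0.05×(0−57) = 57 − 2.85 = 54.15 → 54
  B: 245 − 12.25 = 232.75 → 233
After the shade: rgb(69, 54, 233) = #4536E9.
Lerp each channel 52% toward 128:
  R: 69 + 30.68 = 99.68 → 100
  G: 54 + 0.52×(128−54) = 54 + 38.48 = 92.48 → 92
  B: 233 + 0.52×(128−233) = 233 − 54.6 = 178.4 → 178
rgb(100, 92, 178) = #645CB2.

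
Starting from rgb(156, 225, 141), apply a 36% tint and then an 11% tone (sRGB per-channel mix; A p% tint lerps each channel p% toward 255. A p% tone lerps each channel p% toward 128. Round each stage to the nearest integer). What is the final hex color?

A 36% tint moves each channel 36% toward 255:
  R: 156 + 0.36×(255−156) = 156 + 35.64 = 191.64 → 192
  G: 225 + 0.36×(255−225) = 225 + 10.8 = 235.8 → 236
  B: 141 + 0.36×(255−141) = 141 + 41.04 = 182.04 → 182
After the tint: rgb(192, 236, 182) = #c0ecb6.
An 11% tone moves each channel 11% toward 128:
  R: 192 − 7.04 = 184.96 → 185
  G: 236 − 11.88 = 224.12 → 224
  B: 182 + 0.11×(128−182) = 182 − 5.94 = 176.06 → 176
rgb(185, 224, 176) = #b9e0b0.

#b9e0b0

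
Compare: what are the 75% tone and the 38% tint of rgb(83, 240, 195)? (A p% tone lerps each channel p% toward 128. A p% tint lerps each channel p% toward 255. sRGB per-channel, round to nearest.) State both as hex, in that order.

#759c91, #94f6da

75% tone:
  R: 83 + 33.75 = 116.75 → 117
  G: 240 + 0.75×(128−240) = 240 − 84 = 156 → 156
  B: 195 + 0.75×(128−195) = 195 − 50.25 = 144.75 → 145
  → #759c91
38% tint:
  R: 83 + 65.36 = 148.36 → 148
  G: 240 + 5.7 = 245.7 → 246
  B: 195 + 0.38×(255−195) = 195 + 22.8 = 217.8 → 218
  → #94f6da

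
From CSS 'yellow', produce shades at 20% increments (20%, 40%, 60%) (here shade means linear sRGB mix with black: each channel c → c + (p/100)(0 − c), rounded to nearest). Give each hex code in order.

#cccc00, #999900, #666600

CSS yellow is rgb(255, 255, 0).
20%: (255 − 51 = 204→204, 255 − 51 = 204→204, 0→0) → #cccc00
40%: (255 − 102 = 153→153, 255 − 102 = 153→153, 0→0) → #999900
60%: (255 − 153 = 102→102, 255 − 153 = 102→102, 0→0) → #666600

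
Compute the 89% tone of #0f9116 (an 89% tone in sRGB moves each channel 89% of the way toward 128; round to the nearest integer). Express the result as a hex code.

#0f9116 is rgb(15, 145, 22).
Per channel, c → c + 0.89(128 − c):
  R: 15 + 0.89×(128−15) = 15 + 100.57 = 115.57 → 116
  G: 145 − 15.13 = 129.87 → 130
  B: 22 + 94.34 = 116.34 → 116
rgb(116, 130, 116) = #748274.

#748274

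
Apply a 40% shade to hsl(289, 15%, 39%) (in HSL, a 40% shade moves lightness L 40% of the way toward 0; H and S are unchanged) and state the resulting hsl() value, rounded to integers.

hsl(289, 15%, 23%)

L moves 40% from 39 toward 0: 39 − 15.6 = 23.4 → 23.
H and S are unchanged.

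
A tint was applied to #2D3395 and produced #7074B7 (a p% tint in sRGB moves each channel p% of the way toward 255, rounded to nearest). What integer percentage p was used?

#2D3395 is rgb(45, 51, 149); #7074B7 is rgb(112, 116, 183).
On the R channel (widest range): 112 ≈ 45 + (p/100)(255 − 45), so p ≈ 100×(112 − 45)/(255 − 45) = 6700/210 = 31.90.
p = 32 reproduces all three channels after rounding.

32%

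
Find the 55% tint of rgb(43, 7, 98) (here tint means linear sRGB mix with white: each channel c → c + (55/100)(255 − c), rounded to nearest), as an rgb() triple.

Lerp each channel 55% toward 255:
  R: 43 + 0.55×(255−43) = 43 + 116.6 = 159.6 → 160
  G: 7 + 0.55×(255−7) = 7 + 136.4 = 143.4 → 143
  B: 98 + 0.55×(255−98) = 98 + 86.35 = 184.35 → 184

rgb(160, 143, 184)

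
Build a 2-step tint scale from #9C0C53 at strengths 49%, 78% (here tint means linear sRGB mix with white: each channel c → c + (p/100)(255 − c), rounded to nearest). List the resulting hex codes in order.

#9C0C53 is rgb(156, 12, 83).
49%: (156 + 48.51 = 204.51→205, 12 + 119.07 = 131.07→131, 83 + 84.28 = 167.28→167) → #CD83A7
78%: (156 + 77.22 = 233.22→233, 12 + 189.54 = 201.54→202, 83 + 134.16 = 217.16→217) → #E9CAD9

#CD83A7, #E9CAD9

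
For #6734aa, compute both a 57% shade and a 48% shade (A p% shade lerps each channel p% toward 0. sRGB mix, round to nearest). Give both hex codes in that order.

#2c1649, #361b58

#6734aa is rgb(103, 52, 170).
57% shade:
  R: 103 − 58.71 = 44.29 → 44
  G: 52 + 0.57×(0−52) = 52 − 29.64 = 22.36 → 22
  B: 170 + 0.57×(0−170) = 170 − 96.9 = 73.1 → 73
  → #2c1649
48% shade:
  R: 103 + 0.48×(0−103) = 103 − 49.44 = 53.56 → 54
  G: 52 + 0.48×(0−52) = 52 − 24.96 = 27.04 → 27
  B: 170 + 0.48×(0−170) = 170 − 81.6 = 88.4 → 88
  → #361b58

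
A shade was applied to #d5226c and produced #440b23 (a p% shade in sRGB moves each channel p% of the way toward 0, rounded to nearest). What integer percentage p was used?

68%

#d5226c is rgb(213, 34, 108); #440b23 is rgb(68, 11, 35).
On the R channel (widest range): 68 ≈ 213 + (p/100)(0 − 213), so p ≈ 100×(68 − 213)/(0 − 213) = -14500/-213 = 68.08.
p = 68 reproduces all three channels after rounding.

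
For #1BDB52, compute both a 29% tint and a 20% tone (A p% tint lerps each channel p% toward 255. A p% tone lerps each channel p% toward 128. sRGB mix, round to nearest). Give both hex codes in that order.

#1BDB52 is rgb(27, 219, 82).
29% tint:
  R: 27 + 0.29×(255−27) = 27 + 66.12 = 93.12 → 93
  G: 219 + 0.29×(255−219) = 219 + 10.44 = 229.44 → 229
  B: 82 + 50.17 = 132.17 → 132
  → #5DE584
20% tone:
  R: 27 + 20.2 = 47.2 → 47
  G: 219 + 0.2×(128−219) = 219 − 18.2 = 200.8 → 201
  B: 82 + 0.2×(128−82) = 82 + 9.2 = 91.2 → 91
  → #2FC95B

#5DE584, #2FC95B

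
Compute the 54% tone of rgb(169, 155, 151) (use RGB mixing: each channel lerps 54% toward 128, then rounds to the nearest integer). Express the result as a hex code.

#938C8B

Lerp each channel 54% toward 128:
  R: 169 + 0.54×(128−169) = 169 − 22.14 = 146.86 → 147
  G: 155 − 14.58 = 140.42 → 140
  B: 151 − 12.42 = 138.58 → 139
rgb(147, 140, 139) = #938C8B.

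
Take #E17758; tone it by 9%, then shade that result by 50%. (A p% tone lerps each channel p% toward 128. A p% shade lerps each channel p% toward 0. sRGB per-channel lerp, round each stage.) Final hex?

#E17758 is rgb(225, 119, 88).
Lerp each channel 9% toward 128:
  R: 225 + 0.09×(128−225) = 225 − 8.73 = 216.27 → 216
  G: 119 + 0.81 = 119.81 → 120
  B: 88 + 3.6 = 91.6 → 92
After the tone: rgb(216, 120, 92) = #D8785C.
A 50% shade moves each channel 50% toward 0:
  R: 216 − 108 = 108 → 108
  G: 120 − 60 = 60 → 60
  B: 92 + 0.5×(0−92) = 92 − 46 = 46 → 46
rgb(108, 60, 46) = #6C3C2E.

#6C3C2E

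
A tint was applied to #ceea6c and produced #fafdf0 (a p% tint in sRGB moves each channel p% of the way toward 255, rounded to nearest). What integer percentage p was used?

#ceea6c is rgb(206, 234, 108); #fafdf0 is rgb(250, 253, 240).
On the B channel (widest range): 240 ≈ 108 + (p/100)(255 − 108), so p ≈ 100×(240 − 108)/(255 − 108) = 13200/147 = 89.80.
p = 90 reproduces all three channels after rounding.

90%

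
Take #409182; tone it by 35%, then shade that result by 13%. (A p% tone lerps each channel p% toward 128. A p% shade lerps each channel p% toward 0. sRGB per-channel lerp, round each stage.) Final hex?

#409182 is rgb(64, 145, 130).
A 35% tone moves each channel 35% toward 128:
  R: 64 + 0.35×(128−64) = 64 + 22.4 = 86.4 → 86
  G: 145 + 0.35×(128−145) = 145 − 5.95 = 139.05 → 139
  B: 130 − 0.7 = 129.3 → 129
After the tone: rgb(86, 139, 129) = #568B81.
Per channel, c → c + 0.13(0 − c):
  R: 86 + 0.13×(0−86) = 86 − 11.18 = 74.82 → 75
  G: 139 + 0.13×(0−139) = 139 − 18.07 = 120.93 → 121
  B: 129 + 0.13×(0−129) = 129 − 16.77 = 112.23 → 112
rgb(75, 121, 112) = #4B7970.

#4B7970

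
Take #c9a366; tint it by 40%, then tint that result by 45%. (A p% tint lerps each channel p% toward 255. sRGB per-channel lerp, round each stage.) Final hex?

#ede1cc

#c9a366 is rgb(201, 163, 102).
Per channel, c → c + 0.4(255 − c):
  R: 201 + 0.4×(255−201) = 201 + 21.6 = 222.6 → 223
  G: 163 + 0.4×(255−163) = 163 + 36.8 = 199.8 → 200
  B: 102 + 61.2 = 163.2 → 163
After the tint: rgb(223, 200, 163) = #dfc8a3.
Per channel, c → c + 0.45(255 − c):
  R: 223 + 14.4 = 237.4 → 237
  G: 200 + 0.45×(255−200) = 200 + 24.75 = 224.75 → 225
  B: 163 + 0.45×(255−163) = 163 + 41.4 = 204.4 → 204
rgb(237, 225, 204) = #ede1cc.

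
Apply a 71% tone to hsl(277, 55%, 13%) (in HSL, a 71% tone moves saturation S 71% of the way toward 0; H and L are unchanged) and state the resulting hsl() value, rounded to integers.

S moves 71% from 55 toward 0: 55 − 39.05 = 15.95 → 16.
H and L are unchanged.

hsl(277, 16%, 13%)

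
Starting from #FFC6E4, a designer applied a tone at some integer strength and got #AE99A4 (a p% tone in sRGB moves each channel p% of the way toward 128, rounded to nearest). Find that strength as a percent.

64%

#FFC6E4 is rgb(255, 198, 228); #AE99A4 is rgb(174, 153, 164).
On the R channel (widest range): 174 ≈ 255 + (p/100)(128 − 255), so p ≈ 100×(174 − 255)/(128 − 255) = -8100/-127 = 63.78.
p = 64 reproduces all three channels after rounding.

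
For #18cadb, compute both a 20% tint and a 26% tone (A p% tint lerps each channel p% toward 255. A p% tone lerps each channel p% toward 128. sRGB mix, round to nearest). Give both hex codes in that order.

#46d5e2, #33b7c3

#18cadb is rgb(24, 202, 219).
20% tint:
  R: 24 + 0.2×(255−24) = 24 + 46.2 = 70.2 → 70
  G: 202 + 10.6 = 212.6 → 213
  B: 219 + 0.2×(255−219) = 219 + 7.2 = 226.2 → 226
  → #46d5e2
26% tone:
  R: 24 + 0.26×(128−24) = 24 + 27.04 = 51.04 → 51
  G: 202 − 19.24 = 182.76 → 183
  B: 219 + 0.26×(128−219) = 219 − 23.66 = 195.34 → 195
  → #33b7c3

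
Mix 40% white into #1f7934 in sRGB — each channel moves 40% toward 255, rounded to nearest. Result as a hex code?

#1f7934 is rgb(31, 121, 52).
Per channel, c → c + 0.4(255 − c):
  R: 31 + 0.4×(255−31) = 31 + 89.6 = 120.6 → 121
  G: 121 + 0.4×(255−121) = 121 + 53.6 = 174.6 → 175
  B: 52 + 0.4×(255−52) = 52 + 81.2 = 133.2 → 133
rgb(121, 175, 133) = #79af85.

#79af85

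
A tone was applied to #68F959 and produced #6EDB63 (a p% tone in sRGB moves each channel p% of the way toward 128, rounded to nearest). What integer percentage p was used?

#68F959 is rgb(104, 249, 89); #6EDB63 is rgb(110, 219, 99).
On the G channel (widest range): 219 ≈ 249 + (p/100)(128 − 249), so p ≈ 100×(219 − 249)/(128 − 249) = -3000/-121 = 24.79.
p = 25 reproduces all three channels after rounding.

25%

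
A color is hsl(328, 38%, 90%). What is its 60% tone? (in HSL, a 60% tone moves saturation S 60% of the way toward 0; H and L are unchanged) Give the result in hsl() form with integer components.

hsl(328, 15%, 90%)

S moves 60% from 38 toward 0: 38 − 22.8 = 15.2 → 15.
H and L are unchanged.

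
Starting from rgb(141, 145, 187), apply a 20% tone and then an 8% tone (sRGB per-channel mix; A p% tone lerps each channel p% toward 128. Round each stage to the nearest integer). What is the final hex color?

#898DAB

Lerp each channel 20% toward 128:
  R: 141 + 0.2×(128−141) = 141 − 2.6 = 138.4 → 138
  G: 145 − 3.4 = 141.6 → 142
  B: 187 + 0.2×(128−187) = 187 − 11.8 = 175.2 → 175
After the tone: rgb(138, 142, 175) = #8A8EAF.
Per channel, c → c + 0.08(128 − c):
  R: 138 + 0.08×(128−138) = 138 − 0.8 = 137.2 → 137
  G: 142 + 0.08×(128−142) = 142 − 1.12 = 140.88 → 141
  B: 175 + 0.08×(128−175) = 175 − 3.76 = 171.24 → 171
rgb(137, 141, 171) = #898DAB.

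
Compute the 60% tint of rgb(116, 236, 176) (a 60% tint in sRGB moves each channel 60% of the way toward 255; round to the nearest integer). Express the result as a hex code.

#C7F7DF

Per channel, c → c + 0.6(255 − c):
  R: 116 + 0.6×(255−116) = 116 + 83.4 = 199.4 → 199
  G: 236 + 0.6×(255−236) = 236 + 11.4 = 247.4 → 247
  B: 176 + 0.6×(255−176) = 176 + 47.4 = 223.4 → 223
rgb(199, 247, 223) = #C7F7DF.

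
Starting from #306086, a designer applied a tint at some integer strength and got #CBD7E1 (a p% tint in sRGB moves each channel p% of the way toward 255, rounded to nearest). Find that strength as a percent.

#306086 is rgb(48, 96, 134); #CBD7E1 is rgb(203, 215, 225).
On the R channel (widest range): 203 ≈ 48 + (p/100)(255 − 48), so p ≈ 100×(203 − 48)/(255 − 48) = 15500/207 = 74.88.
p = 75 reproduces all three channels after rounding.

75%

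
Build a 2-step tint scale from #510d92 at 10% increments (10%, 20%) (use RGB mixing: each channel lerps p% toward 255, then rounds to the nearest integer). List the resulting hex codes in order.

#510d92 is rgb(81, 13, 146).
10%: (81 + 17.4 = 98.4→98, 13 + 24.2 = 37.2→37, 146 + 10.9 = 156.9→157) → #62259d
20%: (81 + 34.8 = 115.8→116, 13 + 48.4 = 61.4→61, 146 + 21.8 = 167.8→168) → #743da8

#62259d, #743da8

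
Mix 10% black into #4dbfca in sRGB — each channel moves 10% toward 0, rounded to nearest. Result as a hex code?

#4dbfca is rgb(77, 191, 202).
A 10% shade moves each channel 10% toward 0:
  R: 77 + 0.1×(0−77) = 77 − 7.7 = 69.3 → 69
  G: 191 − 19.1 = 171.9 → 172
  B: 202 + 0.1×(0−202) = 202 − 20.2 = 181.8 → 182
rgb(69, 172, 182) = #45acb6.

#45acb6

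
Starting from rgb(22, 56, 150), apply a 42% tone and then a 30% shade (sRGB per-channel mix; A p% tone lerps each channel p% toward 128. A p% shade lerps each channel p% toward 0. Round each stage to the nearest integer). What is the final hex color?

#2f3c63

A 42% tone moves each channel 42% toward 128:
  R: 22 + 0.42×(128−22) = 22 + 44.52 = 66.52 → 67
  G: 56 + 30.24 = 86.24 → 86
  B: 150 − 9.24 = 140.76 → 141
After the tone: rgb(67, 86, 141) = #43568d.
Per channel, c → c + 0.3(0 − c):
  R: 67 + 0.3×(0−67) = 67 − 20.1 = 46.9 → 47
  G: 86 + 0.3×(0−86) = 86 − 25.8 = 60.2 → 60
  B: 141 − 42.3 = 98.7 → 99
rgb(47, 60, 99) = #2f3c63.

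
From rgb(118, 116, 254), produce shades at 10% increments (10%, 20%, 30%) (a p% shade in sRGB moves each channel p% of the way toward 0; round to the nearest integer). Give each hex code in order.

10%: (118 − 11.8 = 106.2→106, 116 − 11.6 = 104.4→104, 254 − 25.4 = 228.6→229) → #6A68E5
20%: (118 − 23.6 = 94.4→94, 116 − 23.2 = 92.8→93, 254 − 50.8 = 203.2→203) → #5E5DCB
30%: (118 − 35.4 = 82.6→83, 116 − 34.8 = 81.2→81, 254 − 76.2 = 177.8→178) → #5351B2

#6A68E5, #5E5DCB, #5351B2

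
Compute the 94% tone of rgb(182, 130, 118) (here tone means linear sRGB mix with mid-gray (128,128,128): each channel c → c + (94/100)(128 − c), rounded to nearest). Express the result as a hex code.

A 94% tone moves each channel 94% toward 128:
  R: 182 + 0.94×(128−182) = 182 − 50.76 = 131.24 → 131
  G: 130 − 1.88 = 128.12 → 128
  B: 118 + 0.94×(128−118) = 118 + 9.4 = 127.4 → 127
rgb(131, 128, 127) = #83807F.

#83807F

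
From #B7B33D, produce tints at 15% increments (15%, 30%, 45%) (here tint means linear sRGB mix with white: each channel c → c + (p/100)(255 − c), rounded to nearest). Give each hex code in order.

#B7B33D is rgb(183, 179, 61).
15%: (183 + 10.8 = 193.8→194, 179 + 11.4 = 190.4→190, 61 + 29.1 = 90.1→90) → #C2BE5A
30%: (183 + 21.6 = 204.6→205, 179 + 22.8 = 201.8→202, 61 + 58.2 = 119.2→119) → #CDCA77
45%: (183 + 32.4 = 215.4→215, 179 + 34.2 = 213.2→213, 61 + 87.3 = 148.3→148) → #D7D594

#C2BE5A, #CDCA77, #D7D594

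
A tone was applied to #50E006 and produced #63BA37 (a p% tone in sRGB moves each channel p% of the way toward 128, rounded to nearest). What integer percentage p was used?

#50E006 is rgb(80, 224, 6); #63BA37 is rgb(99, 186, 55).
On the B channel (widest range): 55 ≈ 6 + (p/100)(128 − 6), so p ≈ 100×(55 − 6)/(128 − 6) = 4900/122 = 40.16.
p = 40 reproduces all three channels after rounding.

40%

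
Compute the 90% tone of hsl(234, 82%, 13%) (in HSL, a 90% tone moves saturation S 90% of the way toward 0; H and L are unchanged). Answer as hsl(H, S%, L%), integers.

S moves 90% from 82 toward 0: 82 − 73.8 = 8.2 → 8.
H and L are unchanged.

hsl(234, 8%, 13%)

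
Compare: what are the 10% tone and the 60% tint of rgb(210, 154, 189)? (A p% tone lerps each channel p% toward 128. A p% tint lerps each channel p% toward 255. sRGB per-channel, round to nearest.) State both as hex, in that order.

#ca97b7, #edd7e5

10% tone:
  R: 210 + 0.1×(128−210) = 210 − 8.2 = 201.8 → 202
  G: 154 + 0.1×(128−154) = 154 − 2.6 = 151.4 → 151
  B: 189 + 0.1×(128−189) = 189 − 6.1 = 182.9 → 183
  → #ca97b7
60% tint:
  R: 210 + 0.6×(255−210) = 210 + 27 = 237 → 237
  G: 154 + 0.6×(255−154) = 154 + 60.6 = 214.6 → 215
  B: 189 + 0.6×(255−189) = 189 + 39.6 = 228.6 → 229
  → #edd7e5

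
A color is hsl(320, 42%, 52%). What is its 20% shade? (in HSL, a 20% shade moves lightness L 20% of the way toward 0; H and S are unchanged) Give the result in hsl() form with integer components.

L moves 20% from 52 toward 0: 52 − 10.4 = 41.6 → 42.
H and S are unchanged.

hsl(320, 42%, 42%)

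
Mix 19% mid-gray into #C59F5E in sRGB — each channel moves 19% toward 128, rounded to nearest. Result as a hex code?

#C59F5E is rgb(197, 159, 94).
Per channel, c → c + 0.19(128 − c):
  R: 197 − 13.11 = 183.89 → 184
  G: 159 − 5.89 = 153.11 → 153
  B: 94 + 0.19×(128−94) = 94 + 6.46 = 100.46 → 100
rgb(184, 153, 100) = #B89964.

#B89964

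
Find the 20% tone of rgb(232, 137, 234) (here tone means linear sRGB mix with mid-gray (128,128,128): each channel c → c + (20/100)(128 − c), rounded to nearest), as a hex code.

A 20% tone moves each channel 20% toward 128:
  R: 232 + 0.2×(128−232) = 232 − 20.8 = 211.2 → 211
  G: 137 − 1.8 = 135.2 → 135
  B: 234 + 0.2×(128−234) = 234 − 21.2 = 212.8 → 213
rgb(211, 135, 213) = #D387D5.

#D387D5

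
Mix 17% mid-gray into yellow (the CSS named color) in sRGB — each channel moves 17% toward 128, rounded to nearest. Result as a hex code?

CSS yellow is rgb(255, 255, 0).
Lerp each channel 17% toward 128:
  R: 255 + 0.17×(128−255) = 255 − 21.59 = 233.41 → 233
  G: 255 + 0.17×(128−255) = 255 − 21.59 = 233.41 → 233
  B: 0 + 0.17×(128−0) = 0 + 21.76 = 21.76 → 22
rgb(233, 233, 22) = #e9e916.

#e9e916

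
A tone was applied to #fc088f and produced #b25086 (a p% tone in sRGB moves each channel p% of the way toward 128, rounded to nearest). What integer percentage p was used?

#fc088f is rgb(252, 8, 143); #b25086 is rgb(178, 80, 134).
On the R channel (widest range): 178 ≈ 252 + (p/100)(128 − 252), so p ≈ 100×(178 − 252)/(128 − 252) = -7400/-124 = 59.68.
p = 60 reproduces all three channels after rounding.

60%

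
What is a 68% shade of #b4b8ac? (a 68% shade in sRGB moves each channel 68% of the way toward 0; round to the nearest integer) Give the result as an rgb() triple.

rgb(58, 59, 55)

#b4b8ac is rgb(180, 184, 172).
A 68% shade moves each channel 68% toward 0:
  R: 180 + 0.68×(0−180) = 180 − 122.4 = 57.6 → 58
  G: 184 − 125.12 = 58.88 → 59
  B: 172 − 116.96 = 55.04 → 55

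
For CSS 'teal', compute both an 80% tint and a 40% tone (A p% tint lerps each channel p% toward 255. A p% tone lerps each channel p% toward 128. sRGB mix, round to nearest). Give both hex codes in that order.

#cce6e6, #338080

CSS teal is rgb(0, 128, 128).
80% tint:
  R: 0 + 0.8×(255−0) = 0 + 204 = 204 → 204
  G: 128 + 0.8×(255−128) = 128 + 101.6 = 229.6 → 230
  B: 128 + 0.8×(255−128) = 128 + 101.6 = 229.6 → 230
  → #cce6e6
40% tone:
  R: 0 + 0.4×(128−0) = 0 + 51.2 = 51.2 → 51
  G: 128 + 0.4×(128−128) = 128 + 0 = 128 → 128
  B: 128 + 0.4×(128−128) = 128 + 0 = 128 → 128
  → #338080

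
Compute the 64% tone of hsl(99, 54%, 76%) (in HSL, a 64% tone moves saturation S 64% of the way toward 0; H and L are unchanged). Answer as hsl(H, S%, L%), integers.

S moves 64% from 54 toward 0: 54 − 34.56 = 19.44 → 19.
H and L are unchanged.

hsl(99, 19%, 76%)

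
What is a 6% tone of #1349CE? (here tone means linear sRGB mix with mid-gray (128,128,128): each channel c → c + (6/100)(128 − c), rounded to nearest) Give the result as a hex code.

#1A4CC9

#1349CE is rgb(19, 73, 206).
Lerp each channel 6% toward 128:
  R: 19 + 0.06×(128−19) = 19 + 6.54 = 25.54 → 26
  G: 73 + 0.06×(128−73) = 73 + 3.3 = 76.3 → 76
  B: 206 + 0.06×(128−206) = 206 − 4.68 = 201.32 → 201
rgb(26, 76, 201) = #1A4CC9.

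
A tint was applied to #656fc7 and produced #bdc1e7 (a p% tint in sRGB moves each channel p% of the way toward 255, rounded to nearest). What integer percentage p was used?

#656fc7 is rgb(101, 111, 199); #bdc1e7 is rgb(189, 193, 231).
On the R channel (widest range): 189 ≈ 101 + (p/100)(255 − 101), so p ≈ 100×(189 − 101)/(255 − 101) = 8800/154 = 57.14.
p = 57 reproduces all three channels after rounding.

57%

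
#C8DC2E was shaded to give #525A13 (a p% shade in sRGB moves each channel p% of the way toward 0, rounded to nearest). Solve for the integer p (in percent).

#C8DC2E is rgb(200, 220, 46); #525A13 is rgb(82, 90, 19).
On the G channel (widest range): 90 ≈ 220 + (p/100)(0 − 220), so p ≈ 100×(90 − 220)/(0 − 220) = -13000/-220 = 59.09.
p = 59 reproduces all three channels after rounding.

59%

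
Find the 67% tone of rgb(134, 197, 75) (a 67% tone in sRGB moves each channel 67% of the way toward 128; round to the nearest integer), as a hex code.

#82976F

Per channel, c → c + 0.67(128 − c):
  R: 134 + 0.67×(128−134) = 134 − 4.02 = 129.98 → 130
  G: 197 + 0.67×(128−197) = 197 − 46.23 = 150.77 → 151
  B: 75 + 35.51 = 110.51 → 111
rgb(130, 151, 111) = #82976F.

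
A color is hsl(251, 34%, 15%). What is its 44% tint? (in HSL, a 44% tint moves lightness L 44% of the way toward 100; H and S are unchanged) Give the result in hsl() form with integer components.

L moves 44% from 15 toward 100: 15 + 37.4 = 52.4 → 52.
H and S are unchanged.

hsl(251, 34%, 52%)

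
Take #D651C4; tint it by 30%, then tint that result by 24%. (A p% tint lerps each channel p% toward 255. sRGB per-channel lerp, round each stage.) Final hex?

#E9A2E0

#D651C4 is rgb(214, 81, 196).
Lerp each channel 30% toward 255:
  R: 214 + 0.3×(255−214) = 214 + 12.3 = 226.3 → 226
  G: 81 + 52.2 = 133.2 → 133
  B: 196 + 0.3×(255−196) = 196 + 17.7 = 213.7 → 214
After the tint: rgb(226, 133, 214) = #E285D6.
Per channel, c → c + 0.24(255 − c):
  R: 226 + 0.24×(255−226) = 226 + 6.96 = 232.96 → 233
  G: 133 + 0.24×(255−133) = 133 + 29.28 = 162.28 → 162
  B: 214 + 0.24×(255−214) = 214 + 9.84 = 223.84 → 224
rgb(233, 162, 224) = #E9A2E0.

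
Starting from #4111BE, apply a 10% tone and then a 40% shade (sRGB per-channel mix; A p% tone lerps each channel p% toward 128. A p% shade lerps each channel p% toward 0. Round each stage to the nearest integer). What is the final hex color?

#2B116E

#4111BE is rgb(65, 17, 190).
Lerp each channel 10% toward 128:
  R: 65 + 6.3 = 71.3 → 71
  G: 17 + 0.1×(128−17) = 17 + 11.1 = 28.1 → 28
  B: 190 + 0.1×(128−190) = 190 − 6.2 = 183.8 → 184
After the tone: rgb(71, 28, 184) = #471CB8.
Lerp each channel 40% toward 0:
  R: 71 + 0.4×(0−71) = 71 − 28.4 = 42.6 → 43
  G: 28 − 11.2 = 16.8 → 17
  B: 184 − 73.6 = 110.4 → 110
rgb(43, 17, 110) = #2B116E.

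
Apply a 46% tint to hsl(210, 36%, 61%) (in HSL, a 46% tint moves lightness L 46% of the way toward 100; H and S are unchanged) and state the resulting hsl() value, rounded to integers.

hsl(210, 36%, 79%)

L moves 46% from 61 toward 100: 61 + 17.94 = 78.94 → 79.
H and S are unchanged.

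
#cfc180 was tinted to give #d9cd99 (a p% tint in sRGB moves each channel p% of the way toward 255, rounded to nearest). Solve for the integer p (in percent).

#cfc180 is rgb(207, 193, 128); #d9cd99 is rgb(217, 205, 153).
On the B channel (widest range): 153 ≈ 128 + (p/100)(255 − 128), so p ≈ 100×(153 − 128)/(255 − 128) = 2500/127 = 19.69.
p = 20 reproduces all three channels after rounding.

20%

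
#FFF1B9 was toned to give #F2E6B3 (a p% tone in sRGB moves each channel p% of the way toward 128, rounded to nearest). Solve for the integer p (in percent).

10%

#FFF1B9 is rgb(255, 241, 185); #F2E6B3 is rgb(242, 230, 179).
On the R channel (widest range): 242 ≈ 255 + (p/100)(128 − 255), so p ≈ 100×(242 − 255)/(128 − 255) = -1300/-127 = 10.24.
p = 10 reproduces all three channels after rounding.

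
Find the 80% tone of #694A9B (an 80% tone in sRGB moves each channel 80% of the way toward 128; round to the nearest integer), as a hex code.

#694A9B is rgb(105, 74, 155).
Per channel, c → c + 0.8(128 − c):
  R: 105 + 0.8×(128−105) = 105 + 18.4 = 123.4 → 123
  G: 74 + 43.2 = 117.2 → 117
  B: 155 + 0.8×(128−155) = 155 − 21.6 = 133.4 → 133
rgb(123, 117, 133) = #7B7585.

#7B7585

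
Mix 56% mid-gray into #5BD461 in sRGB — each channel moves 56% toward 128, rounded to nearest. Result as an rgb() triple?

rgb(112, 165, 114)

#5BD461 is rgb(91, 212, 97).
A 56% tone moves each channel 56% toward 128:
  R: 91 + 0.56×(128−91) = 91 + 20.72 = 111.72 → 112
  G: 212 + 0.56×(128−212) = 212 − 47.04 = 164.96 → 165
  B: 97 + 17.36 = 114.36 → 114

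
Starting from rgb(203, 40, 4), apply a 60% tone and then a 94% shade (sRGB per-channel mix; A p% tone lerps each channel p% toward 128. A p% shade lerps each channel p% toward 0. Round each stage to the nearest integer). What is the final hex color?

Lerp each channel 60% toward 128:
  R: 203 + 0.6×(128−203) = 203 − 45 = 158 → 158
  G: 40 + 0.6×(128−40) = 40 + 52.8 = 92.8 → 93
  B: 4 + 74.4 = 78.4 → 78
After the tone: rgb(158, 93, 78) = #9e5d4e.
Lerp each channel 94% toward 0:
  R: 158 + 0.94×(0−158) = 158 − 148.52 = 9.48 → 9
  G: 93 + 0.94×(0−93) = 93 − 87.42 = 5.58 → 6
  B: 78 + 0.94×(0−78) = 78 − 73.32 = 4.68 → 5
rgb(9, 6, 5) = #090605.

#090605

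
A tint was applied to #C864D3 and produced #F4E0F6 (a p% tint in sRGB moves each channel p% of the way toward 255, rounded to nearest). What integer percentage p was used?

80%

#C864D3 is rgb(200, 100, 211); #F4E0F6 is rgb(244, 224, 246).
On the G channel (widest range): 224 ≈ 100 + (p/100)(255 − 100), so p ≈ 100×(224 − 100)/(255 − 100) = 12400/155 = 80.00.
p = 80 reproduces all three channels after rounding.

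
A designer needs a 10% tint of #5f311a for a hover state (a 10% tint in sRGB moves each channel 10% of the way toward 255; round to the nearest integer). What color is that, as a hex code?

#6f4631

#5f311a is rgb(95, 49, 26).
Per channel, c → c + 0.1(255 − c):
  R: 95 + 0.1×(255−95) = 95 + 16 = 111 → 111
  G: 49 + 20.6 = 69.6 → 70
  B: 26 + 22.9 = 48.9 → 49
rgb(111, 70, 49) = #6f4631.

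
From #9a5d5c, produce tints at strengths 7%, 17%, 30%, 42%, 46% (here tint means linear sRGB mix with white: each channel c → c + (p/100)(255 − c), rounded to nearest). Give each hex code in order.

#9a5d5c is rgb(154, 93, 92).
7%: (154 + 7.07 = 161.07→161, 93 + 11.34 = 104.34→104, 92 + 11.41 = 103.41→103) → #a16867
17%: (154 + 17.17 = 171.17→171, 93 + 27.54 = 120.54→121, 92 + 27.71 = 119.71→120) → #ab7978
30%: (154 + 30.3 = 184.3→184, 93 + 48.6 = 141.6→142, 92 + 48.9 = 140.9→141) → #b88e8d
42%: (154 + 42.42 = 196.42→196, 93 + 68.04 = 161.04→161, 92 + 68.46 = 160.46→160) → #c4a1a0
46%: (154 + 46.46 = 200.46→200, 93 + 74.52 = 167.52→168, 92 + 74.98 = 166.98→167) → #c8a8a7

#a16867, #ab7978, #b88e8d, #c4a1a0, #c8a8a7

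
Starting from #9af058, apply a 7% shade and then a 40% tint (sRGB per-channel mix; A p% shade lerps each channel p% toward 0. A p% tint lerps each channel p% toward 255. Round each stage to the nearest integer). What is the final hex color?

#bcec97

#9af058 is rgb(154, 240, 88).
A 7% shade moves each channel 7% toward 0:
  R: 154 − 10.78 = 143.22 → 143
  G: 240 − 16.8 = 223.2 → 223
  B: 88 + 0.07×(0−88) = 88 − 6.16 = 81.84 → 82
After the shade: rgb(143, 223, 82) = #8fdf52.
Lerp each channel 40% toward 255:
  R: 143 + 0.4×(255−143) = 143 + 44.8 = 187.8 → 188
  G: 223 + 12.8 = 235.8 → 236
  B: 82 + 0.4×(255−82) = 82 + 69.2 = 151.2 → 151
rgb(188, 236, 151) = #bcec97.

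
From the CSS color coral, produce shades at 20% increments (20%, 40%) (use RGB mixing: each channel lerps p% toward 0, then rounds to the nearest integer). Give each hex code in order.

CSS coral is rgb(255, 127, 80).
20%: (255 − 51 = 204→204, 127 − 25.4 = 101.6→102, 80 − 16 = 64→64) → #CC6640
40%: (255 − 102 = 153→153, 127 − 50.8 = 76.2→76, 80 − 32 = 48→48) → #994C30

#CC6640, #994C30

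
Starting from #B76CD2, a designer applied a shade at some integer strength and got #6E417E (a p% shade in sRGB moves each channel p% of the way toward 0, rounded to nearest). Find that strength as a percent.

40%

#B76CD2 is rgb(183, 108, 210); #6E417E is rgb(110, 65, 126).
On the B channel (widest range): 126 ≈ 210 + (p/100)(0 − 210), so p ≈ 100×(126 − 210)/(0 − 210) = -8400/-210 = 40.00.
p = 40 reproduces all three channels after rounding.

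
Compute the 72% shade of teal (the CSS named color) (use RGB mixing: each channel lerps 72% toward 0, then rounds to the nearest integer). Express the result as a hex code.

#002424

CSS teal is rgb(0, 128, 128).
Per channel, c → c + 0.72(0 − c):
  R: 0 + 0.72×(0−0) = 0 + 0 = 0 → 0
  G: 128 + 0.72×(0−128) = 128 − 92.16 = 35.84 → 36
  B: 128 − 92.16 = 35.84 → 36
rgb(0, 36, 36) = #002424.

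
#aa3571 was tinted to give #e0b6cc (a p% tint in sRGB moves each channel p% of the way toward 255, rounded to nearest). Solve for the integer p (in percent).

#aa3571 is rgb(170, 53, 113); #e0b6cc is rgb(224, 182, 204).
On the G channel (widest range): 182 ≈ 53 + (p/100)(255 − 53), so p ≈ 100×(182 − 53)/(255 − 53) = 12900/202 = 63.86.
p = 64 reproduces all three channels after rounding.

64%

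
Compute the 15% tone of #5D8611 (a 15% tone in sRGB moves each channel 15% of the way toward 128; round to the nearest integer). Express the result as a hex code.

#5D8611 is rgb(93, 134, 17).
A 15% tone moves each channel 15% toward 128:
  R: 93 + 5.25 = 98.25 → 98
  G: 134 + 0.15×(128−134) = 134 − 0.9 = 133.1 → 133
  B: 17 + 0.15×(128−17) = 17 + 16.65 = 33.65 → 34
rgb(98, 133, 34) = #628522.

#628522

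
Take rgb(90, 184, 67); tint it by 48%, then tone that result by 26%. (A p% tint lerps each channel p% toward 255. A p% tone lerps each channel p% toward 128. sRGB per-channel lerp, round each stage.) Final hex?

Lerp each channel 48% toward 255:
  R: 90 + 79.2 = 169.2 → 169
  G: 184 + 0.48×(255−184) = 184 + 34.08 = 218.08 → 218
  B: 67 + 0.48×(255−67) = 67 + 90.24 = 157.24 → 157
After the tint: rgb(169, 218, 157) = #A9DA9D.
Per channel, c → c + 0.26(128 − c):
  R: 169 + 0.26×(128−169) = 169 − 10.66 = 158.34 → 158
  G: 218 + 0.26×(128−218) = 218 − 23.4 = 194.6 → 195
  B: 157 − 7.54 = 149.46 → 149
rgb(158, 195, 149) = #9EC395.

#9EC395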